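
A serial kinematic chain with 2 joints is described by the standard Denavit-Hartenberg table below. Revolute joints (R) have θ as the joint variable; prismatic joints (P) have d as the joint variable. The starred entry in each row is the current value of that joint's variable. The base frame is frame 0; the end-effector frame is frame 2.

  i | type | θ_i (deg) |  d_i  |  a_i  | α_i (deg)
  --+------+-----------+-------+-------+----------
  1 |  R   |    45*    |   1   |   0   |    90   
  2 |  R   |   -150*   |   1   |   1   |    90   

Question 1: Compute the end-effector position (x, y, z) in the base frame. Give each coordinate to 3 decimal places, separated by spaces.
0.095 -1.319 0.500

after link 1: o_1 = (0.0000, 0.0000, 1.0000)
after link 2: o_2 = (0.0947, -1.3195, 0.5000)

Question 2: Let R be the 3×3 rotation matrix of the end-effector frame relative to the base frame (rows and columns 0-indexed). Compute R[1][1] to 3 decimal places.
-0.707

End-effector y-axis (col 1 of R) = (0.7071,-0.7071,0.0000)
R[1][1] = -0.7071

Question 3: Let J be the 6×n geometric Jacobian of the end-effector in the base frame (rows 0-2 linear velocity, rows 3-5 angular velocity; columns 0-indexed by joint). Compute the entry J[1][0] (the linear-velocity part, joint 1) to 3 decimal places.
0.095

axis z_0 = ẑ; lever o_n−o_0 = (0.0947,-1.3195,0.5000)
cross product → J_v[:, 0] = (1.3195,0.0947,-0.0000)
J_ω[:, 0] = z_0
entry J[1][0] = 0.0947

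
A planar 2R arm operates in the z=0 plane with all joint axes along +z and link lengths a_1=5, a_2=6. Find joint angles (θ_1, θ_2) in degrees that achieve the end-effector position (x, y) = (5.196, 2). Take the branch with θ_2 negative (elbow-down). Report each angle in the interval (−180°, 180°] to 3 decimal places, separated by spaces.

90.002 -120.002

cos θ_2 = (30.9984−5²−6²)/(2·5·6) = -0.5000; θ_2 = -120.0017° (elbow-down)
β = atan2(2.0000,5.1960) = 21.0523°; ψ = atan2(-5.1961,1.9998) = -68.9495°
θ_1 = β − ψ = 90.0017°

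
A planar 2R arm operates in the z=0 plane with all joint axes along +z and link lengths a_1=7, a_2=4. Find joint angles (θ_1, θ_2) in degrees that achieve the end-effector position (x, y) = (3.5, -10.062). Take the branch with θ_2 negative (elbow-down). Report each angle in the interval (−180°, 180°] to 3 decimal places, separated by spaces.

cos θ_2 = (113.4938−7²−4²)/(2·7·4) = 0.8660; θ_2 = -30.0073° (elbow-down)
β = atan2(-10.0620,3.5000) = -70.8201°; ψ = atan2(-2.0004,10.4638) = -10.8230°
θ_1 = β − ψ = -59.9971°

-59.997 -30.007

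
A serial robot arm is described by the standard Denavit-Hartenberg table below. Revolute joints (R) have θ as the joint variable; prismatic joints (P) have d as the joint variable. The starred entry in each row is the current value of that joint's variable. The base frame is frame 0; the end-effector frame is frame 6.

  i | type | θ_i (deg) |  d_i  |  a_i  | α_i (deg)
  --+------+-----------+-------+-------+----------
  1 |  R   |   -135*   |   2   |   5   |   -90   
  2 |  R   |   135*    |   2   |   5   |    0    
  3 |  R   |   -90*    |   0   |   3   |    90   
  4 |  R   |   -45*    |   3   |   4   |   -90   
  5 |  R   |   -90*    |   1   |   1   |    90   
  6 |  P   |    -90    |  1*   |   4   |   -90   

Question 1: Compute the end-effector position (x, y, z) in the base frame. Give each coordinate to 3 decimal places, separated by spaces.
-6.121 -2.950 -0.828

after link 1: o_1 = (-3.5355, -3.5355, 2.0000)
after link 2: o_2 = (0.3787, -2.4497, -1.5355)
after link 3: o_3 = (-1.1213, -3.9497, -3.6569)
after link 4: o_4 = (-6.0355, -4.8640, -3.5355)
after link 5: o_5 = (-6.3891, -6.2175, -3.3284)
after link 6: o_6 = (-6.1213, -2.9497, -0.8284)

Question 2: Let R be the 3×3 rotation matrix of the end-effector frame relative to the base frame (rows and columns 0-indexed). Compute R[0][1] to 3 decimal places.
-0.854

End-effector y-axis (col 1 of R) = (-0.8536,0.1464,-0.5000)
R[0][1] = -0.8536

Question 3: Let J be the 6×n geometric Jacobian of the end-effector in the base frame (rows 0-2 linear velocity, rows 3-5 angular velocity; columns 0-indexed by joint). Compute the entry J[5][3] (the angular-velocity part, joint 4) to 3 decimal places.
axis z_3 = (-0.5000,-0.5000,0.7071); lever o_n−o_3 = (-5.0000,1.0000,2.8284)
cross product → J_v[:, 3] = (-2.1213,-2.1213,-3.0000)
J_ω[:, 3] = z_3
entry J[5][3] = 0.7071

0.707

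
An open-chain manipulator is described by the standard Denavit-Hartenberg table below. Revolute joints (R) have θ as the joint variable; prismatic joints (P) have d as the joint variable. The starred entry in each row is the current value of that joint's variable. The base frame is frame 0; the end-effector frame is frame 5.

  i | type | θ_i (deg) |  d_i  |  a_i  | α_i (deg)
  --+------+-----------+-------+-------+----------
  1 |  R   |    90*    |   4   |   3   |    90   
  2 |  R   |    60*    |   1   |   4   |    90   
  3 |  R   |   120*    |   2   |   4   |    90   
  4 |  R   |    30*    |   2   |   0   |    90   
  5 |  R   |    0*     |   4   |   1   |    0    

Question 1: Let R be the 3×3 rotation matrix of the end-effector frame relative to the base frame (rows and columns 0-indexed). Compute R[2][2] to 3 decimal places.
End-effector z-axis (col 2 of R) = (0.4330,-0.8750,0.2165)
R[2][2] = 0.2165

0.217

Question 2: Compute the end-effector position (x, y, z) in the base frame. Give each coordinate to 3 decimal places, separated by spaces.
after link 1: o_1 = (0.0000, 3.0000, 4.0000)
after link 2: o_2 = (1.0000, 5.0000, 7.4641)
after link 3: o_3 = (4.4641, 5.7321, 4.7321)
after link 4: o_4 = (5.4641, 6.5981, 6.2321)
after link 5: o_5 = (7.9462, 3.3146, 6.4731)

7.946 3.315 6.473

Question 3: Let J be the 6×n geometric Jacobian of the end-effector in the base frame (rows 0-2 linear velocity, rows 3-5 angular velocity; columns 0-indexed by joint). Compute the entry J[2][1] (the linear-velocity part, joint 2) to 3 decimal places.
0.315

axis z_1 = (1.0000,-0.0000,0.0000); lever o_n−o_1 = (7.9462,0.3146,2.4731)
cross product → J_v[:, 1] = (-0.0000,-2.4731,0.3146)
J_ω[:, 1] = z_1
entry J[2][1] = 0.3146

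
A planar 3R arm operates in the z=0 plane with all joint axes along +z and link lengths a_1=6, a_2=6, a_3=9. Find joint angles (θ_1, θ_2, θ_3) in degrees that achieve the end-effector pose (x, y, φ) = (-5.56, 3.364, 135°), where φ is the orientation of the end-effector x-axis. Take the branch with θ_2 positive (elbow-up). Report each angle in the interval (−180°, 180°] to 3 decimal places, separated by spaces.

wrist centre = target − a_3·(cos φ, sin φ) = (0.8040, -3.0000)
cos θ_2 = (9.6461−6²−6²)/(2·6·6) = -0.8660; θ_2 = 150.0001° (elbow-up)
β = atan2(-3.0000,0.8040) = -74.9978°; ψ = atan2(3.0000,0.8038) = 75.0000°
θ_1 = β − ψ = -149.9978°
θ_3 = φ − θ_1 − θ_2 = 134.9978° (wrapped to (-180°,180°])

-149.998 150.000 134.998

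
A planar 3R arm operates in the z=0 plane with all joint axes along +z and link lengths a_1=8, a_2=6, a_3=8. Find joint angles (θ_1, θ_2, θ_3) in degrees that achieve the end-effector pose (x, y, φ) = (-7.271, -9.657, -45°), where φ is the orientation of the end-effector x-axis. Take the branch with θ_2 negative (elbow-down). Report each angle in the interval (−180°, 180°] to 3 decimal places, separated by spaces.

-149.995 -30.009 135.004

wrist centre = target − a_3·(cos φ, sin φ) = (-12.9279, -4.0001)
cos θ_2 = (183.1306−8²−6²)/(2·8·6) = 0.8659; θ_2 = -30.0094° (elbow-down)
β = atan2(-4.0001,-12.9279) = -162.8069°; ψ = atan2(-3.0009,13.1957) = -12.8118°
θ_1 = β − ψ = -149.9950°
θ_3 = φ − θ_1 − θ_2 = 135.0044° (wrapped to (-180°,180°])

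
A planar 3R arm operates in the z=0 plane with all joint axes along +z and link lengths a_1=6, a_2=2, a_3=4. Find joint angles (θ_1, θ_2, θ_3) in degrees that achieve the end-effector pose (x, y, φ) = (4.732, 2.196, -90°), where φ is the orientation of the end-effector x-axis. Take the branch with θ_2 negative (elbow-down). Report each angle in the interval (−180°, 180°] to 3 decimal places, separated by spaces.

60.002 -30.011 -119.991

wrist centre = target − a_3·(cos φ, sin φ) = (4.7320, 6.1960)
cos θ_2 = (60.7822−6²−2²)/(2·6·2) = 0.8659; θ_2 = -30.0113° (elbow-down)
β = atan2(6.1960,4.7320) = 52.6304°; ψ = atan2(-1.0003,7.7319) = -7.3719°
θ_1 = β − ψ = 60.0023°
θ_3 = φ − θ_1 − θ_2 = -119.9910° (wrapped to (-180°,180°])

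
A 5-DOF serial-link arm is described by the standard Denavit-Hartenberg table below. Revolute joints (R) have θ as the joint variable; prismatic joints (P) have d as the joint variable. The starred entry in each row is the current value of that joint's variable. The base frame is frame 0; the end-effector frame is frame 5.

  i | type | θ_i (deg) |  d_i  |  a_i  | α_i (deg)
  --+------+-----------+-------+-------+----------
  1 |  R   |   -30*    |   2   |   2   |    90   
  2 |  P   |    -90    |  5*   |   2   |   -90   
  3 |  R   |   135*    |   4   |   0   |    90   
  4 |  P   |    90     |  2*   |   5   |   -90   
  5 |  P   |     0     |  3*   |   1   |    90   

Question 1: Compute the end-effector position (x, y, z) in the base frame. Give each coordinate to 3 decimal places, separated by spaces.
after link 1: o_1 = (1.7321, -1.0000, 2.0000)
after link 2: o_2 = (-0.7679, -5.3301, 0.0000)
after link 3: o_3 = (2.6962, -7.3301, 0.0000)
after link 4: o_4 = (7.7334, -8.6054, -1.4142)
after link 5: o_5 = (7.5388, -10.9425, -3.5355)

7.539 -10.942 -3.536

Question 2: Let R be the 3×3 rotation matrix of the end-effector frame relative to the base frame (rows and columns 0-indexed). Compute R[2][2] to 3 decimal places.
-0.707

End-effector z-axis (col 2 of R) = (0.3536,0.6124,-0.7071)
R[2][2] = -0.7071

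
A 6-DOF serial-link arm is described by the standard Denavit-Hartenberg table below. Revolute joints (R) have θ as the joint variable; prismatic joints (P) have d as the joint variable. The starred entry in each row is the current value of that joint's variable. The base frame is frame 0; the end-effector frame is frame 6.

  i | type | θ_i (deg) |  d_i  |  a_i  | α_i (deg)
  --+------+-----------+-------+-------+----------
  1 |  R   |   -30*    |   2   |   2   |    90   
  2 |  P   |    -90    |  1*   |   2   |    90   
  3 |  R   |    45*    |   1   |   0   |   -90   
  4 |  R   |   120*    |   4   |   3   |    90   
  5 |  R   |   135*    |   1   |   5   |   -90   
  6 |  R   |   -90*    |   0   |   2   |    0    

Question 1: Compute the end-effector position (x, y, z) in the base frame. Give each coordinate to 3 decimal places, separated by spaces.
after link 1: o_1 = (1.7321, -1.0000, 2.0000)
after link 2: o_2 = (1.2321, -1.8660, 0.0000)
after link 3: o_3 = (0.3660, -1.3660, 0.0000)
after link 4: o_4 = (1.7321, -4.1960, 3.8891)
after link 5: o_5 = (-2.6677, -6.6930, 4.5267)
after link 6: o_6 = (-2.4140, -8.2536, 3.3020)

-2.414 -8.254 3.302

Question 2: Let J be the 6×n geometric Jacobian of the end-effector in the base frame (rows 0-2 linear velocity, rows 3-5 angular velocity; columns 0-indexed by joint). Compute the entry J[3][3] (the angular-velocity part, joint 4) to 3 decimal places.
-0.354

axis z_3 = (-0.3536,-0.6124,0.7071); lever o_n−o_3 = (-2.7801,-6.8876,3.3020)
cross product → J_v[:, 3] = (2.8482,-0.7984,0.7327)
J_ω[:, 3] = z_3
entry J[3][3] = -0.3536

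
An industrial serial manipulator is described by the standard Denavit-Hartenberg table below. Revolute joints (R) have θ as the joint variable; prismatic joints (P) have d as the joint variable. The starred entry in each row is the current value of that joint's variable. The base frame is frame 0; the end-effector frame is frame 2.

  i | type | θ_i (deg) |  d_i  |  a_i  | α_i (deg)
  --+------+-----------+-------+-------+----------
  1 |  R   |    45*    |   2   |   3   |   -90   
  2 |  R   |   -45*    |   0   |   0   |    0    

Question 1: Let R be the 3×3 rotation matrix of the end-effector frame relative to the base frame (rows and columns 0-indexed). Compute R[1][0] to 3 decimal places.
0.500

End-effector x-axis (col 0 of R) = (0.5000,0.5000,0.7071)
R[1][0] = 0.5000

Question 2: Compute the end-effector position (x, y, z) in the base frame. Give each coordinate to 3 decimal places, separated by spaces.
after link 1: o_1 = (2.1213, 2.1213, 2.0000)
after link 2: o_2 = (2.1213, 2.1213, 2.0000)

2.121 2.121 2.000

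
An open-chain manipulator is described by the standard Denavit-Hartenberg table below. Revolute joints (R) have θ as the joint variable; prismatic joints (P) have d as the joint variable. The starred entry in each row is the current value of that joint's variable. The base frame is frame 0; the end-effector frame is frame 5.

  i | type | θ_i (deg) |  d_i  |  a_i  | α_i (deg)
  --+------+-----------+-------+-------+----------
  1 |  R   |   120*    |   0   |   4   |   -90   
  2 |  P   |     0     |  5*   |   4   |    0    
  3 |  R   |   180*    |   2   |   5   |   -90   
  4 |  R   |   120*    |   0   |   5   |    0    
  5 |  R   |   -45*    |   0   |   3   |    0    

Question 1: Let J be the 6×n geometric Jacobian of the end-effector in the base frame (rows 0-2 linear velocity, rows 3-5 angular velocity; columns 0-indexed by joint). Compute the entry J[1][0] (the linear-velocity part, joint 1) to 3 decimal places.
-2.164

axis z_0 = ẑ; lever o_n−o_0 = (-2.1644,4.2047,0.0000)
cross product → J_v[:, 0] = (-4.2047,-2.1644,0.0000)
J_ω[:, 0] = z_0
entry J[1][0] = -2.1644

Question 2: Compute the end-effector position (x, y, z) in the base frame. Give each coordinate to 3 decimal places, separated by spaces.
-2.164 4.205 0.000

after link 1: o_1 = (-2.0000, 3.4641, 0.0000)
after link 2: o_2 = (-8.3301, 4.4282, 0.0000)
after link 3: o_3 = (-7.5622, -0.9019, -0.0000)
after link 4: o_4 = (-5.0622, 3.4282, 0.0000)
after link 5: o_5 = (-2.1644, 4.2047, 0.0000)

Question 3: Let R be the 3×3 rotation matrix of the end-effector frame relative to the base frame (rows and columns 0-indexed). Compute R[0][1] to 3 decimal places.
-0.259

End-effector y-axis (col 1 of R) = (-0.2588,0.9659,0.0000)
R[0][1] = -0.2588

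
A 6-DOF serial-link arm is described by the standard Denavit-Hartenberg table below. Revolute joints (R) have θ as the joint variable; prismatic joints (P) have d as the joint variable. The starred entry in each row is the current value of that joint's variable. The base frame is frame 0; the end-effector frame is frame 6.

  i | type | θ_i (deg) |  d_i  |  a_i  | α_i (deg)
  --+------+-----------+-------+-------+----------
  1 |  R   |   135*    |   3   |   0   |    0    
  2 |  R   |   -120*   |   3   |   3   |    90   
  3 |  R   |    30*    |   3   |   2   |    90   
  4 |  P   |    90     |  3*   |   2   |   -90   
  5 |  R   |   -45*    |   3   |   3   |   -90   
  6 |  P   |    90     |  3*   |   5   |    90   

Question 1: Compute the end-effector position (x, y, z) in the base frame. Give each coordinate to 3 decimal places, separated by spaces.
after link 1: o_1 = (0.0000, 0.0000, 3.0000)
after link 2: o_2 = (2.8978, 0.7765, 6.0000)
after link 3: o_3 = (5.3473, -1.6730, 7.0000)
after link 4: o_4 = (7.3138, -3.2167, 4.4019)
after link 5: o_5 = (6.3778, -5.6636, 1.0648)
after link 6: o_6 = (10.0849, -6.8664, 5.4019)

10.085 -6.866 5.402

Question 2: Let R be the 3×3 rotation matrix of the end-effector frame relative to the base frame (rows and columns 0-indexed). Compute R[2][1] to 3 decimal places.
0.612

End-effector y-axis (col 1 of R) = (-0.1585,-0.7745,0.6124)
R[2][1] = 0.6124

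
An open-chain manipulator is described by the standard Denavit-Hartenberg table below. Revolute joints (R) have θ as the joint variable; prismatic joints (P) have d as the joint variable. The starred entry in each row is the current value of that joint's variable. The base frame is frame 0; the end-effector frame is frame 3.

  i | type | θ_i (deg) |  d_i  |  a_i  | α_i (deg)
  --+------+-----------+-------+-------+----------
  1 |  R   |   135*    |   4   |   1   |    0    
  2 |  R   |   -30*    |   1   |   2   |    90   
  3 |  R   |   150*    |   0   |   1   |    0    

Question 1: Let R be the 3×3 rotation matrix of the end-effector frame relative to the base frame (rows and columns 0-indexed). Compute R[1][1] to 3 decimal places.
-0.483

End-effector y-axis (col 1 of R) = (0.1294,-0.4830,-0.8660)
R[1][1] = -0.4830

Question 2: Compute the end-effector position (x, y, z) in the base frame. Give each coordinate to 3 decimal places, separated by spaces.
after link 1: o_1 = (-0.7071, 0.7071, 4.0000)
after link 2: o_2 = (-1.2247, 2.6390, 5.0000)
after link 3: o_3 = (-1.0006, 1.8024, 5.5000)

-1.001 1.802 5.500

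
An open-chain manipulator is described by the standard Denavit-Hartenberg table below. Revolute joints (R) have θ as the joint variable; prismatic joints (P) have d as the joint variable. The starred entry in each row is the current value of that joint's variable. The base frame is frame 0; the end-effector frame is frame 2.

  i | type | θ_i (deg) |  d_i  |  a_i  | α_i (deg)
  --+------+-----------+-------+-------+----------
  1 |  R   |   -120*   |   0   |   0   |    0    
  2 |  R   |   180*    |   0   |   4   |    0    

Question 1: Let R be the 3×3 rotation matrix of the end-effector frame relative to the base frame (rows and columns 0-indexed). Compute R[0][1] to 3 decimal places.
-0.866

End-effector y-axis (col 1 of R) = (-0.8660,0.5000,0.0000)
R[0][1] = -0.8660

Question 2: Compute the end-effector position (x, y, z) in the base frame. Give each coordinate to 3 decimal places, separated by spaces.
2.000 3.464 0.000

after link 1: o_1 = (0.0000, 0.0000, 0.0000)
after link 2: o_2 = (2.0000, 3.4641, 0.0000)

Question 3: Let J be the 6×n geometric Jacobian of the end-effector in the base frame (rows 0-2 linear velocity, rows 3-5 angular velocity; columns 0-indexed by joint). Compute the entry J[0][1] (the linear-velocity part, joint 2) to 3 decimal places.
-3.464

axis z_1 = (0.0000,0.0000,1.0000); lever o_n−o_1 = (2.0000,3.4641,0.0000)
cross product → J_v[:, 1] = (-3.4641,2.0000,0.0000)
J_ω[:, 1] = z_1
entry J[0][1] = -3.4641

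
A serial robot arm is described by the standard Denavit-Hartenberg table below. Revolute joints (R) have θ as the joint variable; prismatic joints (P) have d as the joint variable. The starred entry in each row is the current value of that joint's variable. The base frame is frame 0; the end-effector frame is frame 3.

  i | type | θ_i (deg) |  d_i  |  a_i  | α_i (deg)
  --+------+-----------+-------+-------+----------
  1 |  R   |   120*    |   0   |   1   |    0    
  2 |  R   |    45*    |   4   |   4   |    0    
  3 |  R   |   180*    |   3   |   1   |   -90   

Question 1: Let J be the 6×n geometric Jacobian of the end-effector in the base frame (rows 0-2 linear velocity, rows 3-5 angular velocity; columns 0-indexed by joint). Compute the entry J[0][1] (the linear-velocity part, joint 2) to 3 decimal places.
-0.776

axis z_1 = (0.0000,0.0000,1.0000); lever o_n−o_1 = (-2.8978,0.7765,7.0000)
cross product → J_v[:, 1] = (-0.7765,-2.8978,0.0000)
J_ω[:, 1] = z_1
entry J[0][1] = -0.7765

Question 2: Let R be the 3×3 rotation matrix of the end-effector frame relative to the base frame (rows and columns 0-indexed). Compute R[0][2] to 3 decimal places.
End-effector z-axis (col 2 of R) = (0.2588,0.9659,0.0000)
R[0][2] = 0.2588

0.259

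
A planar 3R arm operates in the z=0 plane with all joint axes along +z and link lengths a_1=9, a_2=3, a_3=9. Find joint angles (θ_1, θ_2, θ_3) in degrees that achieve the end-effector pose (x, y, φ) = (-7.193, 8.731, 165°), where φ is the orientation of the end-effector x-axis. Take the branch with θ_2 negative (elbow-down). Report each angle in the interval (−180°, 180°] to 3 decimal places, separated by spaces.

89.995 -150.006 -134.989

wrist centre = target − a_3·(cos φ, sin φ) = (1.5003, 6.4016)
cos θ_2 = (43.2318−9²−3²)/(2·9·3) = -0.8661; θ_2 = -150.0059° (elbow-down)
β = atan2(6.4016,1.5003) = 76.8098°; ψ = atan2(-1.4997,6.4018) = -13.1848°
θ_1 = β − ψ = 89.9946°
θ_3 = φ − θ_1 − θ_2 = -134.9887° (wrapped to (-180°,180°])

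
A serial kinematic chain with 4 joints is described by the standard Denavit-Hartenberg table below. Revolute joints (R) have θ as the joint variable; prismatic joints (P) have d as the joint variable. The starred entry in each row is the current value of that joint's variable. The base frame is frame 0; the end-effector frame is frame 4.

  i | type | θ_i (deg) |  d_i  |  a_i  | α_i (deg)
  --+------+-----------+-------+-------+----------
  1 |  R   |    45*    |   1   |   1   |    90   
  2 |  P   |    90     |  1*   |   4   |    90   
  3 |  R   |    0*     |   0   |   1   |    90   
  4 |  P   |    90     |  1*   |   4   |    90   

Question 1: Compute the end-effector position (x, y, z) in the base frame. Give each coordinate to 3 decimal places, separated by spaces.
3.536 3.536 6.000

after link 1: o_1 = (0.7071, 0.7071, 1.0000)
after link 2: o_2 = (1.4142, 0.0000, 5.0000)
after link 3: o_3 = (1.4142, 0.0000, 6.0000)
after link 4: o_4 = (3.5355, 3.5355, 6.0000)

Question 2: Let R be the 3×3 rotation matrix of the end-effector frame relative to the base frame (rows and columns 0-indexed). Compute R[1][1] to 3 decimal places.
0.707

End-effector y-axis (col 1 of R) = (-0.7071,0.7071,-0.0000)
R[1][1] = 0.7071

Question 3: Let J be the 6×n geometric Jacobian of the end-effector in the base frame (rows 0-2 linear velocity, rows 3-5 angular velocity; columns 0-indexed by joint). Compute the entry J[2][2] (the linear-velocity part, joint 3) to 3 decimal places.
axis z_2 = (0.7071,0.7071,-0.0000); lever o_n−o_2 = (2.1213,3.5355,1.0000)
cross product → J_v[:, 2] = (0.7071,-0.7071,1.0000)
J_ω[:, 2] = z_2
entry J[2][2] = 1.0000

1.000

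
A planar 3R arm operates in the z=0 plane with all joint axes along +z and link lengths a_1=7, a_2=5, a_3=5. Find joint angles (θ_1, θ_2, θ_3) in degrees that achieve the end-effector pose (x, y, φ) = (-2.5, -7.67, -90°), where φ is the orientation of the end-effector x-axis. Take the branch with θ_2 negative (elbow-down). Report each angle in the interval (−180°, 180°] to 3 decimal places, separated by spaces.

-89.998 -149.999 149.997

wrist centre = target − a_3·(cos φ, sin φ) = (-2.5000, -2.6700)
cos θ_2 = (13.3789−7²−5²)/(2·7·5) = -0.8660; θ_2 = -149.9989° (elbow-down)
β = atan2(-2.6700,-2.5000) = -133.1167°; ψ = atan2(-2.5001,2.6699) = -43.1185°
θ_1 = β − ψ = -89.9982°
θ_3 = φ − θ_1 − θ_2 = 149.9971° (wrapped to (-180°,180°])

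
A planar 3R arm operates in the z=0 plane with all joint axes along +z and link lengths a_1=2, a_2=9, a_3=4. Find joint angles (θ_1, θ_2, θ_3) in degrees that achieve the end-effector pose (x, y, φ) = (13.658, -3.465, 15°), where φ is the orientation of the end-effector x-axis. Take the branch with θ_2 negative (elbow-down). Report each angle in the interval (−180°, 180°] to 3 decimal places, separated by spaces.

-0.011 -29.988 44.999

wrist centre = target − a_3·(cos φ, sin φ) = (9.7943, -4.5003)
cos θ_2 = (116.1807−2²−9²)/(2·2·9) = 0.8661; θ_2 = -29.9878° (elbow-down)
β = atan2(-4.5003,9.7943) = -24.6778°; ψ = atan2(-4.4983,9.7952) = -24.6665°
θ_1 = β − ψ = -0.0113°
θ_3 = φ − θ_1 − θ_2 = 44.9991° (wrapped to (-180°,180°])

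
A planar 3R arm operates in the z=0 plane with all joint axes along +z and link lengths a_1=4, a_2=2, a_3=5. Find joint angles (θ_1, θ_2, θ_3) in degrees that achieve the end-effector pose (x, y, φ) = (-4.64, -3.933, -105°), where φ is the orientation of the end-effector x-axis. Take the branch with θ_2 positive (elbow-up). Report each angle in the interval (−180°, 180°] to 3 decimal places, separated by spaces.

wrist centre = target − a_3·(cos φ, sin φ) = (-3.3459, 0.8966)
cos θ_2 = (11.9990−4²−2²)/(2·4·2) = -0.5001; θ_2 = 120.0040° (elbow-up)
β = atan2(0.8966,-3.3459) = 164.9985°; ψ = atan2(1.7320,2.9999) = 30.0000°
θ_1 = β − ψ = 134.9985°
θ_3 = φ − θ_1 − θ_2 = -0.0025° (wrapped to (-180°,180°])

134.998 120.004 -0.002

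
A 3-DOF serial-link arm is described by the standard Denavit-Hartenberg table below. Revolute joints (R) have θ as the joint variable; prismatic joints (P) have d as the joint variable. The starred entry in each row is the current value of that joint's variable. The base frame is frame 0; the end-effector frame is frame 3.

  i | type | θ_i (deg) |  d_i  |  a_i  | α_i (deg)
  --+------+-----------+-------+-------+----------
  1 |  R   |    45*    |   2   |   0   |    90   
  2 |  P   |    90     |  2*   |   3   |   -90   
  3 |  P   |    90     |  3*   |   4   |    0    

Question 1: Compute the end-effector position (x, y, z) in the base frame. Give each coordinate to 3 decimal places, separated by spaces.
-3.536 -0.707 5.000

after link 1: o_1 = (0.0000, 0.0000, 2.0000)
after link 2: o_2 = (1.4142, -1.4142, 5.0000)
after link 3: o_3 = (-3.5355, -0.7071, 5.0000)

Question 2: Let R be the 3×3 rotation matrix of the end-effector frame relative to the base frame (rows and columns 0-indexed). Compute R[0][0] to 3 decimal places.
-0.707

End-effector x-axis (col 0 of R) = (-0.7071,0.7071,0.0000)
R[0][0] = -0.7071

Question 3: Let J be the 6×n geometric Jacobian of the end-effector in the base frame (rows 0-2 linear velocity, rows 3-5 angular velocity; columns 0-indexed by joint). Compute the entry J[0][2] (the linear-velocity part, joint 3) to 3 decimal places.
prismatic axis z_2 = (-0.7071,-0.7071,0.0000)
J_v[:, 2] = z_2; J_ω[:, 2] = (0,0,0)
entry J[0][2] = -0.7071

-0.707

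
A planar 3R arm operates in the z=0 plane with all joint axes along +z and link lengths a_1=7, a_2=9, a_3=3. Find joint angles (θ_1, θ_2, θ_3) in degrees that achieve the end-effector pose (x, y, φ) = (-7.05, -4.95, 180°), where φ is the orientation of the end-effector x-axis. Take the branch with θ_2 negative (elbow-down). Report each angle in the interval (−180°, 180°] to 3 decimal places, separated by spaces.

-44.997 -135.000 -0.003

wrist centre = target − a_3·(cos φ, sin φ) = (-4.0500, -4.9500)
cos θ_2 = (40.9050−7²−9²)/(2·7·9) = -0.7071; θ_2 = -134.9997° (elbow-down)
β = atan2(-4.9500,-4.0500) = -129.2894°; ψ = atan2(-6.3640,0.6361) = -84.2923°
θ_1 = β − ψ = -44.9971°
θ_3 = φ − θ_1 − θ_2 = -0.0032° (wrapped to (-180°,180°])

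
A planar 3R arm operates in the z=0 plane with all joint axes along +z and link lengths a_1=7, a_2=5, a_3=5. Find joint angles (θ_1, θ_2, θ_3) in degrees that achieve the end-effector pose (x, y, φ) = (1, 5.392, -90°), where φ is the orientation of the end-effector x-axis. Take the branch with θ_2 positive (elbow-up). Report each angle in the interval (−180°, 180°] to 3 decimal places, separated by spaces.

59.998 60.006 149.997

wrist centre = target − a_3·(cos φ, sin φ) = (1.0000, 10.3920)
cos θ_2 = (108.9937−7²−5²)/(2·7·5) = 0.4999; θ_2 = 60.0060° (elbow-up)
β = atan2(10.3920,1.0000) = 84.5035°; ψ = atan2(4.3304,9.4995) = 24.5060°
θ_1 = β − ψ = 59.9975°
θ_3 = φ − θ_1 − θ_2 = 149.9965° (wrapped to (-180°,180°])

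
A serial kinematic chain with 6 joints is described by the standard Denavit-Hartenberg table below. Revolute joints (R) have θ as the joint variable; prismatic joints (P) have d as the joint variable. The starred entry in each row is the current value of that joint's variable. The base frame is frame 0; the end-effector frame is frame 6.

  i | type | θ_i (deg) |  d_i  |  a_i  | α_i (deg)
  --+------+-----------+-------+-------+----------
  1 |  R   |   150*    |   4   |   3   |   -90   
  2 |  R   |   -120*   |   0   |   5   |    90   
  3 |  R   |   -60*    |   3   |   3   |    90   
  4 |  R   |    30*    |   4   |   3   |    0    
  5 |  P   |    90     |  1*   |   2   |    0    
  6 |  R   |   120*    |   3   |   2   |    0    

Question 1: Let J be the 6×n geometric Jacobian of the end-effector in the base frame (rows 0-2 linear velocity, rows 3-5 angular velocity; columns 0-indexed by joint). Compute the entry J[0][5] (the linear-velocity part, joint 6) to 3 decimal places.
axis z_5 = (-0.1250,0.6495,-0.7500); lever o_n−o_5 = (-2.3236,2.0736,-1.8170)
cross product → J_v[:, 5] = (0.3750,1.5155,1.2500)
J_ω[:, 5] = z_5
entry J[0][5] = 0.3750

0.375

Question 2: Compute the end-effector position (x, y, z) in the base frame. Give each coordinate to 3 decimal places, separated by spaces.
after link 1: o_1 = (-2.5981, 1.5000, 4.0000)
after link 2: o_2 = (-0.4330, 0.2500, 8.3301)
after link 3: o_3 = (3.7655, 0.8260, 8.1292)
after link 4: o_4 = (6.0780, 4.3983, 5.5042)
after link 5: o_5 = (6.6026, 3.6728, 3.4551)
after link 6: o_6 = (4.2790, 5.7464, 1.6381)

4.279 5.746 1.638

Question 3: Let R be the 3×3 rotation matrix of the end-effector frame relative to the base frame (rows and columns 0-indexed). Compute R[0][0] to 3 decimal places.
-0.974

End-effector x-axis (col 0 of R) = (-0.9743,0.0625,0.2165)
R[0][0] = -0.9743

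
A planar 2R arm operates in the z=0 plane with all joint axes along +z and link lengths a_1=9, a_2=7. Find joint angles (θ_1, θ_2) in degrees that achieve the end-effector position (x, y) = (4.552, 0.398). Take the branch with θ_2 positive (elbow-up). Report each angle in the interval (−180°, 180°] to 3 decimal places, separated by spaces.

-44.993 150.002

cos θ_2 = (20.8791−9²−7²)/(2·9·7) = -0.8660; θ_2 = 150.0015° (elbow-up)
β = atan2(0.3980,4.5520) = 4.9969°; ψ = atan2(3.4998,2.9377) = 49.9902°
θ_1 = β − ψ = -44.9933°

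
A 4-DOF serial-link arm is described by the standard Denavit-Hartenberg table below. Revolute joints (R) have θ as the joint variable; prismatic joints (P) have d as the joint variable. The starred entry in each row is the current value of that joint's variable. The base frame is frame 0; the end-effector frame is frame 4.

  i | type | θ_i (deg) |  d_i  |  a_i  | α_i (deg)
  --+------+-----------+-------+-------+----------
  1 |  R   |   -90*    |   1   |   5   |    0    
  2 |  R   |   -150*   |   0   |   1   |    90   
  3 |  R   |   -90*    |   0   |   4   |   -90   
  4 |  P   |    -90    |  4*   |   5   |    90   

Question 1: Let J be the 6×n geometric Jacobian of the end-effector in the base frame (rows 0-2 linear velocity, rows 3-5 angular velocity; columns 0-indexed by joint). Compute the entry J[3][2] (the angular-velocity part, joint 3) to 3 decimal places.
0.866

axis z_2 = (0.8660,0.5000,0.0000); lever o_n−o_2 = (2.3301,5.9641,-4.0000)
cross product → J_v[:, 2] = (-2.0000,3.4641,4.0000)
J_ω[:, 2] = z_2
entry J[3][2] = 0.8660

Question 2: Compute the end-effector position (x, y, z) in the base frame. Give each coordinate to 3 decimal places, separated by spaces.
1.830 1.830 -3.000

after link 1: o_1 = (0.0000, -5.0000, 1.0000)
after link 2: o_2 = (-0.5000, -4.1340, 1.0000)
after link 3: o_3 = (-0.5000, -4.1340, -3.0000)
after link 4: o_4 = (1.8301, 1.8301, -3.0000)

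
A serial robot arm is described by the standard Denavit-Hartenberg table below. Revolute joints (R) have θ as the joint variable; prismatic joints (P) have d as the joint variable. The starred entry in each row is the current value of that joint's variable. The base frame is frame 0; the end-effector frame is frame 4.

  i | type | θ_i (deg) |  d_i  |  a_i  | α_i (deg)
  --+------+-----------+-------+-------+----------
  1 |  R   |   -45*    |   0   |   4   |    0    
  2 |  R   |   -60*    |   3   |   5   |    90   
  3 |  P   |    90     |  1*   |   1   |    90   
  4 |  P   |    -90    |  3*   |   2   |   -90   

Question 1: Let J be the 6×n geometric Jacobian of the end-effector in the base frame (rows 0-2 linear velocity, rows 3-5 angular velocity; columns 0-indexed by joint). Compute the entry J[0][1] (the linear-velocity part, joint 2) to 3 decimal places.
axis z_1 = (0.0000,0.0000,1.0000); lever o_n−o_1 = (-1.1046,-7.9862,4.0000)
cross product → J_v[:, 1] = (7.9862,-1.1046,0.0000)
J_ω[:, 1] = z_1
entry J[0][1] = 7.9862

7.986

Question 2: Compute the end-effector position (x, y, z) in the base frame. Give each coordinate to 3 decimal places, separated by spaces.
after link 1: o_1 = (2.8284, -2.8284, 0.0000)
after link 2: o_2 = (1.5343, -7.6581, 3.0000)
after link 3: o_3 = (0.5684, -7.3992, 4.0000)
after link 4: o_4 = (1.7238, -10.8147, 4.0000)

1.724 -10.815 4.000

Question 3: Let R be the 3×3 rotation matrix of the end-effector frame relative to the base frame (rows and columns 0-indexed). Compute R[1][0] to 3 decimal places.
End-effector x-axis (col 0 of R) = (0.9659,-0.2588,0.0000)
R[1][0] = -0.2588

-0.259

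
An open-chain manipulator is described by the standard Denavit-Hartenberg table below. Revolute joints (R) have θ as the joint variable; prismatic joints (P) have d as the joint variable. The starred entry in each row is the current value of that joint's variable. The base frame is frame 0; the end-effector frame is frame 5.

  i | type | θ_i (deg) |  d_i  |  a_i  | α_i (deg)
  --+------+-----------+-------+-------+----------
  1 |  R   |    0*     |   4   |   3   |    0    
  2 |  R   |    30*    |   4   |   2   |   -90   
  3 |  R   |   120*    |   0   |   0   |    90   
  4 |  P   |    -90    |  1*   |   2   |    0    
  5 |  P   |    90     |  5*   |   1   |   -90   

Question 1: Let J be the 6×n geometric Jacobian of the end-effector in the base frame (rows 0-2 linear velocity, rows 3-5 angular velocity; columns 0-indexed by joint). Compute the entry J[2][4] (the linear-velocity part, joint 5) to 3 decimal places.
prismatic axis z_4 = (0.7500,0.4330,-0.5000)
J_v[:, 4] = z_4; J_ω[:, 4] = (0,0,0)
entry J[2][4] = -0.5000

-0.500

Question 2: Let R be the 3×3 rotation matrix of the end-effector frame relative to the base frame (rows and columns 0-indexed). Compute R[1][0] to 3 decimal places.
-0.250

End-effector x-axis (col 0 of R) = (-0.4330,-0.2500,-0.8660)
R[1][0] = -0.2500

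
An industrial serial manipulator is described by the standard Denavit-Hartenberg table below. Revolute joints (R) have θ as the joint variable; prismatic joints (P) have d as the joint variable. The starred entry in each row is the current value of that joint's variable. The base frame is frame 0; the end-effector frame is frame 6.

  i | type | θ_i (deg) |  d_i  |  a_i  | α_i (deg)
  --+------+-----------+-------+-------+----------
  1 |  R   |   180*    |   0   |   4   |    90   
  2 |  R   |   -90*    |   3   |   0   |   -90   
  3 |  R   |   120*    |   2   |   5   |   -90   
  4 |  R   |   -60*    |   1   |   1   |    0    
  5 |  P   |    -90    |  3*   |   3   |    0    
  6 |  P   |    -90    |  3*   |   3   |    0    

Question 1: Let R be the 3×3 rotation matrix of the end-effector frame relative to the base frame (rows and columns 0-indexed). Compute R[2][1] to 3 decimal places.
-0.433

End-effector y-axis (col 1 of R) = (-0.5000,0.7500,-0.4330)
R[2][1] = -0.4330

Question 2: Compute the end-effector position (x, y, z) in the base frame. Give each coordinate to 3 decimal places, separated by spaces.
after link 1: o_1 = (-4.0000, 0.0000, 0.0000)
after link 2: o_2 = (-4.0000, 3.0000, 0.0000)
after link 3: o_3 = (-6.0000, -1.3301, 2.5000)
after link 4: o_4 = (-6.8660, -1.2631, 3.6160)
after link 5: o_5 = (-8.3660, 2.4869, 4.9151)
after link 6: o_6 = (-5.7679, 5.2859, 6.7631)

-5.768 5.286 6.763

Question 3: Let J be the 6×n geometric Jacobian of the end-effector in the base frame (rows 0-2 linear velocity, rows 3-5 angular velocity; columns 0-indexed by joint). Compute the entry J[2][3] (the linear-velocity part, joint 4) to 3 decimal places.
-0.116

axis z_3 = (0.0000,0.5000,0.8660); lever o_n−o_3 = (0.2321,6.6160,4.2631)
cross product → J_v[:, 3] = (-3.5981,0.2010,-0.1160)
J_ω[:, 3] = z_3
entry J[2][3] = -0.1160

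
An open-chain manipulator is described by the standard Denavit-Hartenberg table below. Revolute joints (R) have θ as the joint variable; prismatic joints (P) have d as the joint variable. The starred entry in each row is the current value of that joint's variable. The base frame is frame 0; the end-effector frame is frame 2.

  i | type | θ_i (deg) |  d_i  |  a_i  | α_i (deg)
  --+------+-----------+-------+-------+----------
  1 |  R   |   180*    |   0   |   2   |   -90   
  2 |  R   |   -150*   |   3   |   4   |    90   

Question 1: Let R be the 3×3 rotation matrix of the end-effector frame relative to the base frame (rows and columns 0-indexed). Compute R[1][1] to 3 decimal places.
-1.000

End-effector y-axis (col 1 of R) = (-0.0000,-1.0000,0.0000)
R[1][1] = -1.0000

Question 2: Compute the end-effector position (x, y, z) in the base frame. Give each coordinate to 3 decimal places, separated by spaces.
1.464 -3.000 2.000

after link 1: o_1 = (-2.0000, 0.0000, 0.0000)
after link 2: o_2 = (1.4641, -3.0000, 2.0000)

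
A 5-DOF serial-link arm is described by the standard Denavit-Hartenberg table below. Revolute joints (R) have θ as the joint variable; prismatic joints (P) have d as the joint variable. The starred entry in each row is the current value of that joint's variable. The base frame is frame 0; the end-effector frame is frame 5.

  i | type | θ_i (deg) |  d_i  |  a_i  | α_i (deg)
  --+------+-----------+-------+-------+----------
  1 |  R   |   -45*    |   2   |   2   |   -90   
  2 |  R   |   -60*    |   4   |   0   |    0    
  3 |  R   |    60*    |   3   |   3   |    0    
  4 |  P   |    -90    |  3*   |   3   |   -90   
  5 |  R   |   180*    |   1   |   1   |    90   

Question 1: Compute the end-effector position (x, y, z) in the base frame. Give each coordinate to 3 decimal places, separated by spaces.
after link 1: o_1 = (1.4142, -1.4142, 2.0000)
after link 2: o_2 = (4.2426, 1.4142, 2.0000)
after link 3: o_3 = (8.4853, 1.4142, 2.0000)
after link 4: o_4 = (10.6066, 3.5355, 5.0000)
after link 5: o_5 = (11.3137, 2.8284, 4.0000)

11.314 2.828 4.000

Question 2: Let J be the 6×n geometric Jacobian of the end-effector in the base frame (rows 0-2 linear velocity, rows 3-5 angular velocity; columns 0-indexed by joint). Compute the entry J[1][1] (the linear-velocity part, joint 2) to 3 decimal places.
-1.414

axis z_1 = (0.7071,0.7071,0.0000); lever o_n−o_1 = (9.8995,4.2426,2.0000)
cross product → J_v[:, 1] = (1.4142,-1.4142,-4.0000)
J_ω[:, 1] = z_1
entry J[1][1] = -1.4142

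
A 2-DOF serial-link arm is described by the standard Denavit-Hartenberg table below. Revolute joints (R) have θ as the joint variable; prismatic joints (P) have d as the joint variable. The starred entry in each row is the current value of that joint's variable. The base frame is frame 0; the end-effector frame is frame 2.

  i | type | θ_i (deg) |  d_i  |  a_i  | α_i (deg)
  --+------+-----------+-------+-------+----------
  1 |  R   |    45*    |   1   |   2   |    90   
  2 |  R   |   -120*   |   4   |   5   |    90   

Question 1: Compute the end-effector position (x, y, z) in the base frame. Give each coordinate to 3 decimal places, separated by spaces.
2.475 -3.182 -3.330

after link 1: o_1 = (1.4142, 1.4142, 1.0000)
after link 2: o_2 = (2.4749, -3.1820, -3.3301)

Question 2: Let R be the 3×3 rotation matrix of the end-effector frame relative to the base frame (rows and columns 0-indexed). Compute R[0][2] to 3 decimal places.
End-effector z-axis (col 2 of R) = (-0.6124,-0.6124,0.5000)
R[0][2] = -0.6124

-0.612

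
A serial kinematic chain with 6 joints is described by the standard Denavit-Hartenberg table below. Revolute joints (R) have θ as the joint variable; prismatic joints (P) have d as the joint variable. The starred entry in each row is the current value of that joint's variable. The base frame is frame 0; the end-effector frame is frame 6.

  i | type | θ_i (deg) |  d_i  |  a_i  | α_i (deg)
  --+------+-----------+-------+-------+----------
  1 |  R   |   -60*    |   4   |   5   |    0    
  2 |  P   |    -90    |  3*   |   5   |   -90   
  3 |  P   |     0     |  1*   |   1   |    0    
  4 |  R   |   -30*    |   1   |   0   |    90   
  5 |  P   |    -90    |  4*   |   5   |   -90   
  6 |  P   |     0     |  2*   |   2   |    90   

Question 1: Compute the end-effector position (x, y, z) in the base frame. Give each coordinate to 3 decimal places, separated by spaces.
-4.964 -2.866 11.464

after link 1: o_1 = (2.5000, -4.3301, 4.0000)
after link 2: o_2 = (-1.8301, -6.8301, 7.0000)
after link 3: o_3 = (-2.1962, -8.1962, 7.0000)
after link 4: o_4 = (-1.6962, -9.0622, 7.0000)
after link 5: o_5 = (-2.4641, -3.7321, 10.4641)
after link 6: o_6 = (-4.9641, -2.8660, 11.4641)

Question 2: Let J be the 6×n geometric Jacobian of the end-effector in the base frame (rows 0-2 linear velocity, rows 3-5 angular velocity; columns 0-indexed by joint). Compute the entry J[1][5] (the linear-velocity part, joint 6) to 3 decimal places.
-0.433

prismatic axis z_5 = (-0.7500,-0.4330,0.5000)
J_v[:, 5] = z_5; J_ω[:, 5] = (0,0,0)
entry J[1][5] = -0.4330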